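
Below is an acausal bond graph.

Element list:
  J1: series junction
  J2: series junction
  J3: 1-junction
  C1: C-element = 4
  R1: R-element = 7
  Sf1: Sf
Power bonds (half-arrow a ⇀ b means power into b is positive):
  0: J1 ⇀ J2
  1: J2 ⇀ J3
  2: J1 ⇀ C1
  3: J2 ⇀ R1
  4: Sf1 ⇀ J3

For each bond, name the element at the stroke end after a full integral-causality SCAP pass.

β4 →Sf1  (Sf1 (Sf) sets flow on bond)
β1 →J3  (J3 flow already set via bond 4)
β0 →J2  (J2: bond 1 brought flow, rest push out)
β3 →J2  (J2: bond 1 brought flow, rest push out)
β2 →J1  (J1: bond 0 brought flow, rest push out)

β0 stroke→J2
β1 stroke→J3
β2 stroke→J1
β3 stroke→J2
β4 stroke→Sf1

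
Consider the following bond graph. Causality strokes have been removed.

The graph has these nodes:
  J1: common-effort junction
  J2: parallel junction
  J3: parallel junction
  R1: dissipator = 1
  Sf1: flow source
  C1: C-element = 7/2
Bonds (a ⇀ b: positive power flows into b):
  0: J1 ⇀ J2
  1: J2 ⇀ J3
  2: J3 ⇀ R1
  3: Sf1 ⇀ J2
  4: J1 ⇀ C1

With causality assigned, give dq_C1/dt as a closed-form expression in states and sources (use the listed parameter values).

#3 →Sf1  (Sf1 fixes flow; stroke at Sf1)
#4 →J1  (C1 integral (e out))
#0 →J2  (J1: bond 4 brought effort, rest push out)
#1 →J3  (J2 effort already set via bond 0)
#2 →R1  (J3 effort already set via bond 1)

dq_C1/dt = F_Sf1 - 2*q_C1/7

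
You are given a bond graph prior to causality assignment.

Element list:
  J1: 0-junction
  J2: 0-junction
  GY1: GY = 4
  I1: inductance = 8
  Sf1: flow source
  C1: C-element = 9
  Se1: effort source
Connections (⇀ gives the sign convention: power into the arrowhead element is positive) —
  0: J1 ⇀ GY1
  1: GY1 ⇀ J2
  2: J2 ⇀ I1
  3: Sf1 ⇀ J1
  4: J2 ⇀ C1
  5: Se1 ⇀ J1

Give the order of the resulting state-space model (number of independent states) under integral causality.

β3 |Sf1  (source Sf1 imposes f)
β5 |J1  (Se1 (Se) sets effort on bond)
β0 |GY1  (J1: bond 5 brought effort, rest push out)
β1 |GY1  (GY1 both-in/both-out from 0)
β2 |I1  (I1 integral (f out))
β4 |J2  (J2 needs exactly one e-in)

2  (C1, I1 all integral)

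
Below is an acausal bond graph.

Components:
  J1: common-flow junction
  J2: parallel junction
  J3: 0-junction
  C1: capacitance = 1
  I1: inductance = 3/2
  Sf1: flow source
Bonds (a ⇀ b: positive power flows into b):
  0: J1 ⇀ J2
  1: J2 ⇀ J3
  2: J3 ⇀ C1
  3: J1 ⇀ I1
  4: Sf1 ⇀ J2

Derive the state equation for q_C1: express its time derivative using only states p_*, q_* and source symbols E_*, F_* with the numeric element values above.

#4 →Sf1  (Sf1 (Sf) sets flow on bond)
#2 →J3  (prefer integral on C1)
#1 →J2  (0-jn J3 has e-setter on 2)
#0 →J1  (J2 effort already set via bond 1)
#3 →I1  (J1: last free bond brings flow in)

dq_C1/dt = F_Sf1 + 2*p_I1/3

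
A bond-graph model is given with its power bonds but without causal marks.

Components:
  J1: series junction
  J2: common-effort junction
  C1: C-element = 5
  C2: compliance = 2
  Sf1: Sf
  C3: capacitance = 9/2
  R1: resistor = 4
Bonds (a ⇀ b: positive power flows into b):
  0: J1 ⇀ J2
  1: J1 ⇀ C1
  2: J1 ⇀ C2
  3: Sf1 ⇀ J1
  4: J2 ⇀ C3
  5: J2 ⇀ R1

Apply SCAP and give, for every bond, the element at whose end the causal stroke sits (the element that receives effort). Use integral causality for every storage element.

#0 stroke→J1
#1 stroke→J1
#2 stroke→J1
#3 stroke→Sf1
#4 stroke→J2
#5 stroke→R1

β3 stroke→Sf1  (source Sf1 imposes f)
β0 stroke→J1  (J1: bond 3 brought flow, rest push out)
β1 stroke→J1  (J1: bond 3 brought flow, rest push out)
β2 stroke→J1  (J1: bond 3 brought flow, rest push out)
β4 stroke→J2  (C3: C, integral causality)
β5 stroke→R1  (0-jn J2 has e-setter on 4)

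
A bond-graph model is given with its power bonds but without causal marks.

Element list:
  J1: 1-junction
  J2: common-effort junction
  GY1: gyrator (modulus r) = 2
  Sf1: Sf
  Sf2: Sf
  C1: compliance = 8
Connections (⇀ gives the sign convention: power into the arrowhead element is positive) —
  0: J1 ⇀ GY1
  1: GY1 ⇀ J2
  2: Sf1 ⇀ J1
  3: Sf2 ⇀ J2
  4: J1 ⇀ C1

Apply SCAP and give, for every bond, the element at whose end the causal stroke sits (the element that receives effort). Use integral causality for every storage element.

b0 |J1
b1 |J2
b2 |Sf1
b3 |Sf2
b4 |J1

b2 stroke at Sf1  (Sf1 (Sf) sets flow on bond)
b3 stroke at Sf2  (Sf2: flow source, stroke at near end)
b0 stroke at J1  (common-f at J1 fixed by 2)
b4 stroke at J1  (1-jn J1 has f-setter on 2)
b1 stroke at J2  (J2 needs exactly one e-in)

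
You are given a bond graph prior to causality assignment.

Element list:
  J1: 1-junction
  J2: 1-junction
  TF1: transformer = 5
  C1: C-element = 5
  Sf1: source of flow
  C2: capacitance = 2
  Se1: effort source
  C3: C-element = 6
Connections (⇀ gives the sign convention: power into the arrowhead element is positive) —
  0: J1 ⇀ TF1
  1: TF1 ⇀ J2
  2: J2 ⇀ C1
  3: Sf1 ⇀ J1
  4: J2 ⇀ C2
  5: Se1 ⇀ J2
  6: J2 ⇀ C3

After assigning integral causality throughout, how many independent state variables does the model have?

b3 |Sf1  (Sf1: flow source, stroke at near end)
b5 |J2  (source Se1 imposes e)
b0 |J1  (1-jn J1 has f-setter on 3)
b1 |TF1  (TF1: transformer flips bond 0)
b2 |J2  (common-f at J2 fixed by 1)
b4 |J2  (common-f at J2 fixed by 1)
b6 |J2  (J2 flow already set via bond 1)

3  (C1, C2, C3 all integral)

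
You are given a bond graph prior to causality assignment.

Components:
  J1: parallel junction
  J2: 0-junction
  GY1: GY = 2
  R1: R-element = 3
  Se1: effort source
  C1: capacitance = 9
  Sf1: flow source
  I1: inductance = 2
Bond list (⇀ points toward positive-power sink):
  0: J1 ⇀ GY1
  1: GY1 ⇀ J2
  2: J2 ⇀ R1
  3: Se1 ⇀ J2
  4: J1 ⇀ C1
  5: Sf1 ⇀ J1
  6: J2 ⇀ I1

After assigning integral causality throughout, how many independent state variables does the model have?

2  (C1, I1 all integral)

bond 3 stroke at J2  (Se1 fixes effort; stroke away)
bond 5 stroke at Sf1  (Sf1 fixes flow; stroke at Sf1)
bond 1 stroke at GY1  (J2: bond 3 brought effort, rest push out)
bond 2 stroke at R1  (J2 effort already set via bond 3)
bond 6 stroke at I1  (0-jn J2 has e-setter on 3)
bond 0 stroke at GY1  (GY1 both-in/both-out from 1)
bond 4 stroke at J1  (J1: last free bond brings effort in)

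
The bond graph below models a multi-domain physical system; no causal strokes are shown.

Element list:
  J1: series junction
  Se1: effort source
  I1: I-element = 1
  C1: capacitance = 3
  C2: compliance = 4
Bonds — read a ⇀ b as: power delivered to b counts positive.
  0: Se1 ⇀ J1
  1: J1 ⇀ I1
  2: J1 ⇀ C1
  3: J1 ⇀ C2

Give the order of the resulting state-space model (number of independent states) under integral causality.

3  (C1, C2, I1 all integral)

bond 0 →J1  (Se1: effort source, stroke at far end)
bond 1 →I1  (I1 integral (f out))
bond 2 →J1  (common-f at J1 fixed by 1)
bond 3 →J1  (1-jn J1 has f-setter on 1)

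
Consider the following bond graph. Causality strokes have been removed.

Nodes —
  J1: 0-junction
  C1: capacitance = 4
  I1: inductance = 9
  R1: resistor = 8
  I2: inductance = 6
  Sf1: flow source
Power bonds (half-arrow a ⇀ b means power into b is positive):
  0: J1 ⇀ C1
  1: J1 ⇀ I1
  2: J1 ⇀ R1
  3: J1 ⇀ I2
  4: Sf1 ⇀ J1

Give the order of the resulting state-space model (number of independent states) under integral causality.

3  (C1, I1, I2 all integral)

β4 |Sf1  (source Sf1 imposes f)
β0 |J1  (prefer integral on C1)
β1 |I1  (0-jn J1 has e-setter on 0)
β2 |R1  (J1 effort already set via bond 0)
β3 |I2  (0-jn J1 has e-setter on 0)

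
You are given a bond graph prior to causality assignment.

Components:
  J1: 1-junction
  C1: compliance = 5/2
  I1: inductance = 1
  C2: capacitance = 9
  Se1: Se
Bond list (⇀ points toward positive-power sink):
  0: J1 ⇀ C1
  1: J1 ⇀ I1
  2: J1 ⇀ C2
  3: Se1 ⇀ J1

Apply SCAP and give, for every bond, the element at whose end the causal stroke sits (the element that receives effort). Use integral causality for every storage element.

β3 stroke at J1  (source Se1 imposes e)
β0 stroke at J1  (C1: C, integral causality)
β1 stroke at I1  (I1 integral (f out))
β2 stroke at J1  (common-f at J1 fixed by 1)

#0 →J1
#1 →I1
#2 →J1
#3 →J1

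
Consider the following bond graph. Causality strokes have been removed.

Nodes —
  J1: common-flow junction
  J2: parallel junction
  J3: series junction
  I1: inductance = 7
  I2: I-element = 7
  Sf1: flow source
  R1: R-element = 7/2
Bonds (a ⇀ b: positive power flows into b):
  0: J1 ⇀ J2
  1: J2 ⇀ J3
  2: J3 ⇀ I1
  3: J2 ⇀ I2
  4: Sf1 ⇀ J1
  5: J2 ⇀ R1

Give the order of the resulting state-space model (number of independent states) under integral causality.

2  (I1, I2 all integral)

bond 4 stroke→Sf1  (Sf1: flow source, stroke at near end)
bond 0 stroke→J1  (1-jn J1 has f-setter on 4)
bond 2 stroke→I1  (I1 outputs flow p/I1)
bond 1 stroke→J3  (1-jn J3 has f-setter on 2)
bond 3 stroke→I2  (I2: I, integral causality)
bond 5 stroke→J2  (only one effort-in slot at J2)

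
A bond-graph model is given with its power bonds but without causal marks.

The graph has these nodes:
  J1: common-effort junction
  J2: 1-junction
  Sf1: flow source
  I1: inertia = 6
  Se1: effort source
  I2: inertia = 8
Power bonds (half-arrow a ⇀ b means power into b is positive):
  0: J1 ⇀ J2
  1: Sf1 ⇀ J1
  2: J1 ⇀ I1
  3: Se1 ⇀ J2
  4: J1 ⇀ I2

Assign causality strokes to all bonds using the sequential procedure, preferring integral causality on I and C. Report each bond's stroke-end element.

b1 |Sf1  (Sf1 (Sf) sets flow on bond)
b3 |J2  (Se1: effort source, stroke at far end)
b0 |J1  (J2 needs exactly one f-in)
b2 |I1  (common-e at J1 fixed by 0)
b4 |I2  (J1 effort already set via bond 0)

#0 →J1
#1 →Sf1
#2 →I1
#3 →J2
#4 →I2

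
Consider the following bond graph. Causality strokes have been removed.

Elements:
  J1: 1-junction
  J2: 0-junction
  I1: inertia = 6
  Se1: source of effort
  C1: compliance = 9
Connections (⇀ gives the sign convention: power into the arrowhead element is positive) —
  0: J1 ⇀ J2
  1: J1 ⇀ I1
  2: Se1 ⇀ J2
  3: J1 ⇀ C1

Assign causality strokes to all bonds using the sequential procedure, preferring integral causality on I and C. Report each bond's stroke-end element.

b2 |J2  (Se1 fixes effort; stroke away)
b0 |J1  (0-jn J2 has e-setter on 2)
b1 |I1  (prefer integral on I1)
b3 |J1  (common-f at J1 fixed by 1)

β0 |J1
β1 |I1
β2 |J2
β3 |J1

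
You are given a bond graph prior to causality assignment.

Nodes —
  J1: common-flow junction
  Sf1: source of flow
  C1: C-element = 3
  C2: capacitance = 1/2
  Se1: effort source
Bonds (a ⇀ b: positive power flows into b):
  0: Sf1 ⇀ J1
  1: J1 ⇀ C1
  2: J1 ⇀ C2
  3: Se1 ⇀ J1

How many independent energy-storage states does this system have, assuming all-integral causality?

b0 |Sf1  (Sf1 fixes flow; stroke at Sf1)
b3 |J1  (Se1: effort source, stroke at far end)
b1 |J1  (J1 flow already set via bond 0)
b2 |J1  (J1: bond 0 brought flow, rest push out)

2  (C1, C2 all integral)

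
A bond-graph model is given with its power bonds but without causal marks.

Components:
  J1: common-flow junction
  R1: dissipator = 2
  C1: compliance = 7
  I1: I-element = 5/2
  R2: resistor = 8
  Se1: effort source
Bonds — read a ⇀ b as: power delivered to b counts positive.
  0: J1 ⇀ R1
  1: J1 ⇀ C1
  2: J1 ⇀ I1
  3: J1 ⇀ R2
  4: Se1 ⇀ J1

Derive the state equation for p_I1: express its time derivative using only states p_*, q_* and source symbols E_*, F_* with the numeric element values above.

dp_I1/dt = E_Se1 - 4*p_I1 - q_C1/7

b4 |J1  (Se1 (Se) sets effort on bond)
b1 |J1  (C1 outputs effort q/C1)
b2 |I1  (I1 integral (f out))
b0 |J1  (common-f at J1 fixed by 2)
b3 |J1  (1-jn J1 has f-setter on 2)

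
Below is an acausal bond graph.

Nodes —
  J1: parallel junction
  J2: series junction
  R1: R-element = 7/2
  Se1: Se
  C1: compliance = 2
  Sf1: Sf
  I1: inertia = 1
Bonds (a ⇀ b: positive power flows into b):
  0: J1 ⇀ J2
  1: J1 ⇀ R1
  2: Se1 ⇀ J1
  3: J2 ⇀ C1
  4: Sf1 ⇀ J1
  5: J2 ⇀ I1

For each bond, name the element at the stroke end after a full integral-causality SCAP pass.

b2 →J1  (Se1 (Se) sets effort on bond)
b4 →Sf1  (Sf1: flow source, stroke at near end)
b0 →J2  (J1 effort already set via bond 2)
b1 →R1  (J1: bond 2 brought effort, rest push out)
b3 →J2  (C1 outputs effort q/C1)
b5 →I1  (J2: last free bond brings flow in)

#0 stroke at J2
#1 stroke at R1
#2 stroke at J1
#3 stroke at J2
#4 stroke at Sf1
#5 stroke at I1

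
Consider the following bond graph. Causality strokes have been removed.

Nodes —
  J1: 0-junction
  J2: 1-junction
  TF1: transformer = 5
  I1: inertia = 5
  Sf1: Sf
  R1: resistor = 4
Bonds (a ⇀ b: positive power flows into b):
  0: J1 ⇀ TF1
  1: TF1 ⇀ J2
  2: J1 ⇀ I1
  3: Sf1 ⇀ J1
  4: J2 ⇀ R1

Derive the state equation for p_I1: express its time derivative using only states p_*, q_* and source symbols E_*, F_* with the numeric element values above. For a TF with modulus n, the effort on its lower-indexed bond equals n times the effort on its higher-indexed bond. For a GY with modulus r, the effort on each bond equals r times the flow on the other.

dp_I1/dt = 100*F_Sf1 - 20*p_I1

bond 3 |Sf1  (Sf1: flow source, stroke at near end)
bond 2 |I1  (I1: I, integral causality)
bond 0 |J1  (J1: last free bond brings effort in)
bond 1 |TF1  (through TF1, causality passes straight; one stroke at TF1)
bond 4 |J2  (1-jn J2 has f-setter on 1)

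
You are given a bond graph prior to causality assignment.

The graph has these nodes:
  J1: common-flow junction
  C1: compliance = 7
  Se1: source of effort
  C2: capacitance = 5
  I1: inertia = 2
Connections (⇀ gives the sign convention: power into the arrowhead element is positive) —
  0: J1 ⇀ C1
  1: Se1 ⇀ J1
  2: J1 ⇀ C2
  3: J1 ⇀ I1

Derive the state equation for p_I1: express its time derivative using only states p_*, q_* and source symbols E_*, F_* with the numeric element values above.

b1 stroke→J1  (Se1: effort source, stroke at far end)
b0 stroke→J1  (C1 integral (e out))
b2 stroke→J1  (C2 integral (e out))
b3 stroke→I1  (only one flow-in slot at J1)

dp_I1/dt = E_Se1 - q_C1/7 - q_C2/5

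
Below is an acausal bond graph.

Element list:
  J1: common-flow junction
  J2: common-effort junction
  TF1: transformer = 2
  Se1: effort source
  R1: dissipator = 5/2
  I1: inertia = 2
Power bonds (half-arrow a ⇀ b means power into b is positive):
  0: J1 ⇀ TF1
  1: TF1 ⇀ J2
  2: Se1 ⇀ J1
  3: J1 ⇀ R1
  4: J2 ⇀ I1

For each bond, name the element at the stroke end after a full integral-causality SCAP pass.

β2 stroke at J1  (source Se1 imposes e)
β4 stroke at I1  (I1: I, integral causality)
β1 stroke at J2  (only one effort-in slot at J2)
β0 stroke at TF1  (TF TF1: opposite of bond 1)
β3 stroke at J1  (J1 flow already set via bond 0)

#0 →TF1
#1 →J2
#2 →J1
#3 →J1
#4 →I1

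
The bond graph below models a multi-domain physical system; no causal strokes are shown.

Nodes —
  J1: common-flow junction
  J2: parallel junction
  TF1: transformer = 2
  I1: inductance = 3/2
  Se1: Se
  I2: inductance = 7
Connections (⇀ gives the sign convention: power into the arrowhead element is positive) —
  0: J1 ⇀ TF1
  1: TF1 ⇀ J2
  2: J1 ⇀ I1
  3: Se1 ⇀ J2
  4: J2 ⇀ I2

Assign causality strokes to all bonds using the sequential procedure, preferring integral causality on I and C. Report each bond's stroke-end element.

b0 stroke at J1
b1 stroke at TF1
b2 stroke at I1
b3 stroke at J2
b4 stroke at I2

β3 stroke at J2  (Se1 (Se) sets effort on bond)
β1 stroke at TF1  (0-jn J2 has e-setter on 3)
β4 stroke at I2  (common-e at J2 fixed by 3)
β0 stroke at J1  (TF1: transformer flips bond 1)
β2 stroke at I1  (J1 needs exactly one f-in)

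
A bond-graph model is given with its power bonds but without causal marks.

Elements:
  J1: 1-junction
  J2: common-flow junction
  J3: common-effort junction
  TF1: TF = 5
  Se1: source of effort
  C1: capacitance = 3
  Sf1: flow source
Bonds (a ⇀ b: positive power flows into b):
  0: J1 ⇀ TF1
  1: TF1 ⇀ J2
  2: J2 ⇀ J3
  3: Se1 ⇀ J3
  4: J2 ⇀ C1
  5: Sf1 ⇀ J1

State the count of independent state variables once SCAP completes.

b3 stroke at J3  (Se1 fixes effort; stroke away)
b5 stroke at Sf1  (Sf1: flow source, stroke at near end)
b0 stroke at J1  (J1 flow already set via bond 5)
b2 stroke at J2  (0-jn J3 has e-setter on 3)
b1 stroke at TF1  (TF1 one-in-one-out from 0)
b4 stroke at J2  (common-f at J2 fixed by 1)

1  (C1 all integral)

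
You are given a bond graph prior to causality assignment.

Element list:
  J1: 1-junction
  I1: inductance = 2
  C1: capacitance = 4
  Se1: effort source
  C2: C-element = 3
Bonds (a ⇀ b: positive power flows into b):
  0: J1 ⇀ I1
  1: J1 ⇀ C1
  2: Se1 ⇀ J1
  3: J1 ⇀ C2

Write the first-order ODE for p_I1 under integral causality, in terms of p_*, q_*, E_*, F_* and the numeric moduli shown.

bond 2 stroke→J1  (Se1: effort source, stroke at far end)
bond 0 stroke→I1  (prefer integral on I1)
bond 1 stroke→J1  (J1 flow already set via bond 0)
bond 3 stroke→J1  (1-jn J1 has f-setter on 0)

dp_I1/dt = E_Se1 - q_C1/4 - q_C2/3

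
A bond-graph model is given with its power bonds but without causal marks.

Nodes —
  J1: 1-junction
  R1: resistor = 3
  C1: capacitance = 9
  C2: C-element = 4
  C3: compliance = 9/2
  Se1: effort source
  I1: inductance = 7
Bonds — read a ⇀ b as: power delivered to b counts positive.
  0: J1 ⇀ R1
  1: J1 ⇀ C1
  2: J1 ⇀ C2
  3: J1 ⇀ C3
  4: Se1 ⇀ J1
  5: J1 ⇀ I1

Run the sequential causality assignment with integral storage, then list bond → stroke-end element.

β0 |J1
β1 |J1
β2 |J1
β3 |J1
β4 |J1
β5 |I1

#4 stroke at J1  (Se1 (Se) sets effort on bond)
#1 stroke at J1  (C1 outputs effort q/C1)
#2 stroke at J1  (C2 outputs effort q/C2)
#3 stroke at J1  (C3: C, integral causality)
#5 stroke at I1  (I1: I, integral causality)
#0 stroke at J1  (J1: bond 5 brought flow, rest push out)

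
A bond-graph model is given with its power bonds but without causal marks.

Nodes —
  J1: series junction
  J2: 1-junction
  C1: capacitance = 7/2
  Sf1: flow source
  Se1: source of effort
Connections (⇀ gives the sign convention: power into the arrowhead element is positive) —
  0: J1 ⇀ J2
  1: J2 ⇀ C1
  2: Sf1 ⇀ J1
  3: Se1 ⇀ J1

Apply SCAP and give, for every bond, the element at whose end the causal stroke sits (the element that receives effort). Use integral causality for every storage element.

#2 stroke→Sf1  (Sf1: flow source, stroke at near end)
#3 stroke→J1  (Se1 (Se) sets effort on bond)
#0 stroke→J1  (J1 flow already set via bond 2)
#1 stroke→J2  (common-f at J2 fixed by 0)

β0 →J1
β1 →J2
β2 →Sf1
β3 →J1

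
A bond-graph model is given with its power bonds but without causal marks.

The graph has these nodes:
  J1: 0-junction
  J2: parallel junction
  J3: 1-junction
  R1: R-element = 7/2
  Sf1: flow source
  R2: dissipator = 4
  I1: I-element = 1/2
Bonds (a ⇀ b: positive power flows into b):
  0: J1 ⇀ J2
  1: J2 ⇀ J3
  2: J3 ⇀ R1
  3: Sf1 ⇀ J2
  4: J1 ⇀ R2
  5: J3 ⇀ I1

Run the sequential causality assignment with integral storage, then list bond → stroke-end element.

#3 →Sf1  (Sf1: flow source, stroke at near end)
#5 →I1  (I1 integral (f out))
#1 →J3  (1-jn J3 has f-setter on 5)
#2 →J3  (1-jn J3 has f-setter on 5)
#0 →J2  (J2: last free bond brings effort in)
#4 →J1  (closing 0-jn rule on J1)

β0 |J2
β1 |J3
β2 |J3
β3 |Sf1
β4 |J1
β5 |I1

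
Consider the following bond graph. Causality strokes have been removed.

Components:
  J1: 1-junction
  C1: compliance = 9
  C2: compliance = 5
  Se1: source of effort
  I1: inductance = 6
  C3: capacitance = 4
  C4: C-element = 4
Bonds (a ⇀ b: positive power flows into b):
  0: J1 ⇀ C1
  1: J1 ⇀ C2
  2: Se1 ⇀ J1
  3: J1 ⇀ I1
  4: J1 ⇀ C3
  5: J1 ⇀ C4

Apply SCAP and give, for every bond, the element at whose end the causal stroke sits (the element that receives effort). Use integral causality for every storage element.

β0 stroke→J1
β1 stroke→J1
β2 stroke→J1
β3 stroke→I1
β4 stroke→J1
β5 stroke→J1

b2 |J1  (Se1 (Se) sets effort on bond)
b0 |J1  (C1 integral (e out))
b1 |J1  (C2 outputs effort q/C2)
b3 |I1  (I1 integral (f out))
b4 |J1  (1-jn J1 has f-setter on 3)
b5 |J1  (J1: bond 3 brought flow, rest push out)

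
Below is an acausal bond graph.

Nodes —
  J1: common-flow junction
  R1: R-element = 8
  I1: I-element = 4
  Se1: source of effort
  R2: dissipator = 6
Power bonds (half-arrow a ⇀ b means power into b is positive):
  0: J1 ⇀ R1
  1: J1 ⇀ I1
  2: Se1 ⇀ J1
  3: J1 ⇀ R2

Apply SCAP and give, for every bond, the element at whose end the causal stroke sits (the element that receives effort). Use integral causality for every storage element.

b2 →J1  (source Se1 imposes e)
b1 →I1  (prefer integral on I1)
b0 →J1  (J1 flow already set via bond 1)
b3 →J1  (J1 flow already set via bond 1)

bond 0 stroke at J1
bond 1 stroke at I1
bond 2 stroke at J1
bond 3 stroke at J1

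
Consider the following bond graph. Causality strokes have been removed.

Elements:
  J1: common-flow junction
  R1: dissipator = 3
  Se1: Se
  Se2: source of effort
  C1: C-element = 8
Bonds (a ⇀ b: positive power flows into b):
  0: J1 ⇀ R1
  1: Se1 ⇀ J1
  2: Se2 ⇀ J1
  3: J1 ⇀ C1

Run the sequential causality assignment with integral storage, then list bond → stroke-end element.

#0 |R1
#1 |J1
#2 |J1
#3 |J1

β1 →J1  (Se1: effort source, stroke at far end)
β2 →J1  (Se2 (Se) sets effort on bond)
β3 →J1  (C1: C, integral causality)
β0 →R1  (J1: last free bond brings flow in)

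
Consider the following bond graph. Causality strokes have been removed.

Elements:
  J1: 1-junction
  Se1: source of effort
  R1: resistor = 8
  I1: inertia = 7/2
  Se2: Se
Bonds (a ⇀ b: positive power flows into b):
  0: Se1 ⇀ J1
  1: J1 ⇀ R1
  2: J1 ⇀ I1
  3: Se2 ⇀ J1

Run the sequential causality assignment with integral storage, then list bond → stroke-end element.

#0 →J1
#1 →J1
#2 →I1
#3 →J1

b0 |J1  (source Se1 imposes e)
b3 |J1  (source Se2 imposes e)
b2 |I1  (prefer integral on I1)
b1 |J1  (J1: bond 2 brought flow, rest push out)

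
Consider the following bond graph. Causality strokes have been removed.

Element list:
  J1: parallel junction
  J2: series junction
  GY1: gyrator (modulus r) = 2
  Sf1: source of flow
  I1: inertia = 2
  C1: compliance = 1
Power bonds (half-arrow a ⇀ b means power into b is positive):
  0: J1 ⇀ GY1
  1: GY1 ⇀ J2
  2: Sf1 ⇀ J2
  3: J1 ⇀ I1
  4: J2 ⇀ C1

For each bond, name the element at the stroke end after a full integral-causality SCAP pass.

bond 2 →Sf1  (Sf1 (Sf) sets flow on bond)
bond 1 →J2  (1-jn J2 has f-setter on 2)
bond 4 →J2  (J2 flow already set via bond 2)
bond 0 →J1  (GY GY1: same side as bond 1)
bond 3 →I1  (0-jn J1 has e-setter on 0)

bond 0 →J1
bond 1 →J2
bond 2 →Sf1
bond 3 →I1
bond 4 →J2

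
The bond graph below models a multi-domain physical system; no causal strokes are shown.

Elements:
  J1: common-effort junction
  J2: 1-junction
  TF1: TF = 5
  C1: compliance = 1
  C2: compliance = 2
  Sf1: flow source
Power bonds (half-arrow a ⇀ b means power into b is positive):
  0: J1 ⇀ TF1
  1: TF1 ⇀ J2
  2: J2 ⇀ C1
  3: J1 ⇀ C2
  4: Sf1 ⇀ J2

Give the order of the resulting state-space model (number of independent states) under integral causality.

bond 4 →Sf1  (Sf1 fixes flow; stroke at Sf1)
bond 1 →J2  (J2: bond 4 brought flow, rest push out)
bond 2 →J2  (1-jn J2 has f-setter on 4)
bond 0 →TF1  (TF1: transformer flips bond 1)
bond 3 →J1  (only one effort-in slot at J1)

2  (C1, C2 all integral)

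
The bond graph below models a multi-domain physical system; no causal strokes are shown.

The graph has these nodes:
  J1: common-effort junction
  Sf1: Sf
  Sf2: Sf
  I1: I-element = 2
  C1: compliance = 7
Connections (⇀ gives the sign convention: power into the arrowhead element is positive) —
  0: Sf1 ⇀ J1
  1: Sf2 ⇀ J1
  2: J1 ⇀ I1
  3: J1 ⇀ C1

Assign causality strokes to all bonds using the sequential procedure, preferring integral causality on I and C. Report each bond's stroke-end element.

b0 stroke at Sf1  (Sf1 (Sf) sets flow on bond)
b1 stroke at Sf2  (source Sf2 imposes f)
b2 stroke at I1  (I1 outputs flow p/I1)
b3 stroke at J1  (J1: last free bond brings effort in)

β0 stroke→Sf1
β1 stroke→Sf2
β2 stroke→I1
β3 stroke→J1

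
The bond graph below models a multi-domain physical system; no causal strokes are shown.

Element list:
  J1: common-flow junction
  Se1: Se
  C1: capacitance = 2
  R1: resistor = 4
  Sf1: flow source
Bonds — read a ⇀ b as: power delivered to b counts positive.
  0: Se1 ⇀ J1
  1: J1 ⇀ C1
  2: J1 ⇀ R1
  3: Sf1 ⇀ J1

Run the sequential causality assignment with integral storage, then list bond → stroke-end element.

β0 stroke→J1  (Se1 (Se) sets effort on bond)
β3 stroke→Sf1  (source Sf1 imposes f)
β1 stroke→J1  (J1 flow already set via bond 3)
β2 stroke→J1  (J1: bond 3 brought flow, rest push out)

β0 stroke at J1
β1 stroke at J1
β2 stroke at J1
β3 stroke at Sf1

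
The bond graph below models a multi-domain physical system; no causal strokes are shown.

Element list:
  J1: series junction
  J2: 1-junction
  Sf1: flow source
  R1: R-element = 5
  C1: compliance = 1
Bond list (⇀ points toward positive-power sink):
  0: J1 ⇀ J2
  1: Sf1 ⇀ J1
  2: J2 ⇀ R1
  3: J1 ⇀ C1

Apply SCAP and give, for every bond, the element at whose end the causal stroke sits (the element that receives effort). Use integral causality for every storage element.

b1 stroke at Sf1  (Sf1 fixes flow; stroke at Sf1)
b0 stroke at J1  (J1 flow already set via bond 1)
b3 stroke at J1  (1-jn J1 has f-setter on 1)
b2 stroke at J2  (1-jn J2 has f-setter on 0)

b0 stroke at J1
b1 stroke at Sf1
b2 stroke at J2
b3 stroke at J1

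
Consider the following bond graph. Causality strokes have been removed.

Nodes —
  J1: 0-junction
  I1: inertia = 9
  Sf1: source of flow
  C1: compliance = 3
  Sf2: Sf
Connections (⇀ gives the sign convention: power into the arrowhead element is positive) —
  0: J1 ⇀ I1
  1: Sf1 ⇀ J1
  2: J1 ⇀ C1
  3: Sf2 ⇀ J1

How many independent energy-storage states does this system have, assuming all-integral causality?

b1 →Sf1  (Sf1: flow source, stroke at near end)
b3 →Sf2  (Sf2 fixes flow; stroke at Sf2)
b0 →I1  (prefer integral on I1)
b2 →J1  (J1 needs exactly one e-in)

2  (C1, I1 all integral)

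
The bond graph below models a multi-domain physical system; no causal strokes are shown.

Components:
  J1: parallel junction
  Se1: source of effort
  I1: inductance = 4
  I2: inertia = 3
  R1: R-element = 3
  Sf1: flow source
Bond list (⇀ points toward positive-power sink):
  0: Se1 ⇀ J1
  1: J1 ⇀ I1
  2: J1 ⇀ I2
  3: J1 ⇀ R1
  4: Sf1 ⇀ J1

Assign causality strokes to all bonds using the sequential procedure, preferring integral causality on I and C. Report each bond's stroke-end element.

bond 0 →J1
bond 1 →I1
bond 2 →I2
bond 3 →R1
bond 4 →Sf1

β0 stroke→J1  (Se1 (Se) sets effort on bond)
β4 stroke→Sf1  (Sf1 (Sf) sets flow on bond)
β1 stroke→I1  (common-e at J1 fixed by 0)
β2 stroke→I2  (0-jn J1 has e-setter on 0)
β3 stroke→R1  (J1 effort already set via bond 0)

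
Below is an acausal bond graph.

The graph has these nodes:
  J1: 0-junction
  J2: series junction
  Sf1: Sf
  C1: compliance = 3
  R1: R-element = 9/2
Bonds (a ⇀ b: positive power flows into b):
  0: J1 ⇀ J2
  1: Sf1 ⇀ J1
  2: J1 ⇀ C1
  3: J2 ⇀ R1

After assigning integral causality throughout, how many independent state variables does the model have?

β1 →Sf1  (Sf1 (Sf) sets flow on bond)
β2 →J1  (C1: C, integral causality)
β0 →J2  (J1: bond 2 brought effort, rest push out)
β3 →R1  (only one flow-in slot at J2)

1  (C1 all integral)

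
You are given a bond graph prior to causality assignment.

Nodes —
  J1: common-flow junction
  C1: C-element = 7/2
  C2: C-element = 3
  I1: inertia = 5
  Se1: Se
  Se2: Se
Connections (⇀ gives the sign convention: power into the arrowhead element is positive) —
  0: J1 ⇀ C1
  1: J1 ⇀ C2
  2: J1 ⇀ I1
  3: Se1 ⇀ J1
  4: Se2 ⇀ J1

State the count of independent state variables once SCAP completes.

#3 stroke at J1  (Se1: effort source, stroke at far end)
#4 stroke at J1  (source Se2 imposes e)
#0 stroke at J1  (C1 integral (e out))
#1 stroke at J1  (C2 integral (e out))
#2 stroke at I1  (J1 needs exactly one f-in)

3  (C1, C2, I1 all integral)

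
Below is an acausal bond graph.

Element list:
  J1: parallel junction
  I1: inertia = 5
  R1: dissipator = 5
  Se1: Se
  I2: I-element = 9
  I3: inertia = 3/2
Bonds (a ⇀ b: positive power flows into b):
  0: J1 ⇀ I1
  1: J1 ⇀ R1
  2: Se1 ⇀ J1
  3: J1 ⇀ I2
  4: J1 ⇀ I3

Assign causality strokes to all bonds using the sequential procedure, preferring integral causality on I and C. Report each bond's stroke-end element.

#2 stroke→J1  (Se1: effort source, stroke at far end)
#0 stroke→I1  (common-e at J1 fixed by 2)
#1 stroke→R1  (common-e at J1 fixed by 2)
#3 stroke→I2  (common-e at J1 fixed by 2)
#4 stroke→I3  (common-e at J1 fixed by 2)

b0 |I1
b1 |R1
b2 |J1
b3 |I2
b4 |I3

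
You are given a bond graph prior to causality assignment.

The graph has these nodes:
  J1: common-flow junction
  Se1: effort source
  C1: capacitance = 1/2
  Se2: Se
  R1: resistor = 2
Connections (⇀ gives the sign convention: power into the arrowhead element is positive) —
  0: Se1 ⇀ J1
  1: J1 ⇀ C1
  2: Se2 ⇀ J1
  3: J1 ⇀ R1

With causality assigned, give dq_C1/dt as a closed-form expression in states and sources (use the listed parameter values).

dq_C1/dt = E_Se1/2 + E_Se2/2 - q_C1

β0 stroke at J1  (Se1 fixes effort; stroke away)
β2 stroke at J1  (Se2 fixes effort; stroke away)
β1 stroke at J1  (prefer integral on C1)
β3 stroke at R1  (only one flow-in slot at J1)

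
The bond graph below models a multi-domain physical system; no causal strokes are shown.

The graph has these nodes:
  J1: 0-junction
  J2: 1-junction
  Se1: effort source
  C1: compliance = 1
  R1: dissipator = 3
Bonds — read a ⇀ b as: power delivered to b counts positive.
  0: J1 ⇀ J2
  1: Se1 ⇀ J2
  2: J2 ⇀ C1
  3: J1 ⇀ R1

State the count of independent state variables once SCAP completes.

1  (C1 all integral)

bond 1 →J2  (Se1 fixes effort; stroke away)
bond 2 →J2  (C1 outputs effort q/C1)
bond 0 →J1  (closing 1-jn rule on J2)
bond 3 →R1  (J1: bond 0 brought effort, rest push out)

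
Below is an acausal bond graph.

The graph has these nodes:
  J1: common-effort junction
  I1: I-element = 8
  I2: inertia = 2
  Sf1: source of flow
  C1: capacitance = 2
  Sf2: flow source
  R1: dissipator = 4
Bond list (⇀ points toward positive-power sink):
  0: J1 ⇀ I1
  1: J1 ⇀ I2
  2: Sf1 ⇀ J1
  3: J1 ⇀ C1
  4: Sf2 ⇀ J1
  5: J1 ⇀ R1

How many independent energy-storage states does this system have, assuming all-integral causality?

b2 stroke at Sf1  (source Sf1 imposes f)
b4 stroke at Sf2  (source Sf2 imposes f)
b0 stroke at I1  (I1 outputs flow p/I1)
b1 stroke at I2  (I2 outputs flow p/I2)
b3 stroke at J1  (prefer integral on C1)
b5 stroke at R1  (J1: bond 3 brought effort, rest push out)

3  (C1, I1, I2 all integral)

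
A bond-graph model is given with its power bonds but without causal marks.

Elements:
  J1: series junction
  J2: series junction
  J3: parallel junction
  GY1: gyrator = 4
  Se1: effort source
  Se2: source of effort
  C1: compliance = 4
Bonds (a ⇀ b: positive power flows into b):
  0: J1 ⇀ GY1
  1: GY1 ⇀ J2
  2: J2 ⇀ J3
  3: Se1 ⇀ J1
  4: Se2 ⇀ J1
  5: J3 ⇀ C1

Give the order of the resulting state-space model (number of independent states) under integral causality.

#3 stroke→J1  (Se1: effort source, stroke at far end)
#4 stroke→J1  (Se2 (Se) sets effort on bond)
#0 stroke→GY1  (J1 needs exactly one f-in)
#1 stroke→GY1  (GY GY1: same side as bond 0)
#2 stroke→J2  (J2 flow already set via bond 1)
#5 stroke→J3  (J3: last free bond brings effort in)

1  (C1 all integral)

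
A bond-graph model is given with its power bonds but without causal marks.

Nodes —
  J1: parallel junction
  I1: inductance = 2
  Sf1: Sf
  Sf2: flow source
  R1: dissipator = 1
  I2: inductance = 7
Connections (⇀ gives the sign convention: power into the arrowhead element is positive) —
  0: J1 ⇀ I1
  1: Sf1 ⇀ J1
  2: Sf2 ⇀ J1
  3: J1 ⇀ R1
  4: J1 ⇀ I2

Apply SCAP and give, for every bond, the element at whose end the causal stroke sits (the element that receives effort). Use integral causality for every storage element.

#1 →Sf1  (Sf1: flow source, stroke at near end)
#2 →Sf2  (Sf2: flow source, stroke at near end)
#0 →I1  (I1: I, integral causality)
#4 →I2  (I2: I, integral causality)
#3 →J1  (J1: last free bond brings effort in)

β0 stroke→I1
β1 stroke→Sf1
β2 stroke→Sf2
β3 stroke→J1
β4 stroke→I2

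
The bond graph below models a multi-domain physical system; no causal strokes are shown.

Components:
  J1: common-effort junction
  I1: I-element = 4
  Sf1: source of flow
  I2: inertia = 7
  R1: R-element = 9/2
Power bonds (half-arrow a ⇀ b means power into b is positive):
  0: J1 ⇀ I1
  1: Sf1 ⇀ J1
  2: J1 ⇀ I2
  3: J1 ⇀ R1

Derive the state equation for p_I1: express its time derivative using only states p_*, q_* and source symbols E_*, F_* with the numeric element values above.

b1 |Sf1  (Sf1 (Sf) sets flow on bond)
b0 |I1  (prefer integral on I1)
b2 |I2  (I2 outputs flow p/I2)
b3 |J1  (J1 needs exactly one e-in)

dp_I1/dt = 9*F_Sf1/2 - 9*p_I1/8 - 9*p_I2/14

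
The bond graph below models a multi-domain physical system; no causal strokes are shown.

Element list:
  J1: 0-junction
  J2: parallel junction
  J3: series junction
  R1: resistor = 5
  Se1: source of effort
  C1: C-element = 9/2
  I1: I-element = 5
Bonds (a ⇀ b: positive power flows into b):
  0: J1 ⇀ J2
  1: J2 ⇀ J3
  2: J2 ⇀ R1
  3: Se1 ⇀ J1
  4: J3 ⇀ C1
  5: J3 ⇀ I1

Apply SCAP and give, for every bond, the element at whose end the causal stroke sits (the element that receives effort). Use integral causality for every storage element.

bond 3 stroke at J1  (Se1 fixes effort; stroke away)
bond 0 stroke at J2  (J1: bond 3 brought effort, rest push out)
bond 1 stroke at J3  (0-jn J2 has e-setter on 0)
bond 2 stroke at R1  (0-jn J2 has e-setter on 0)
bond 4 stroke at J3  (C1 integral (e out))
bond 5 stroke at I1  (only one flow-in slot at J3)

β0 →J2
β1 →J3
β2 →R1
β3 →J1
β4 →J3
β5 →I1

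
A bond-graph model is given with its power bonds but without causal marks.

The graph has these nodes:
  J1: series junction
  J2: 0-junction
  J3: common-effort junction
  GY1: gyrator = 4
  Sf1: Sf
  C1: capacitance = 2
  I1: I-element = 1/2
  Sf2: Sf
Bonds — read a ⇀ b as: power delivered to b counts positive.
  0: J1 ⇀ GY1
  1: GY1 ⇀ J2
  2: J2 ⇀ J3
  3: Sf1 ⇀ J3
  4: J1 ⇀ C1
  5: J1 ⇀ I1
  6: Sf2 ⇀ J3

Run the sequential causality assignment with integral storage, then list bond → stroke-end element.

bond 3 stroke at Sf1  (source Sf1 imposes f)
bond 6 stroke at Sf2  (Sf2 (Sf) sets flow on bond)
bond 2 stroke at J3  (J3 needs exactly one e-in)
bond 1 stroke at J2  (only one effort-in slot at J2)
bond 0 stroke at J1  (GY1 both-in/both-out from 1)
bond 4 stroke at J1  (C1 integral (e out))
bond 5 stroke at I1  (J1: last free bond brings flow in)

b0 stroke→J1
b1 stroke→J2
b2 stroke→J3
b3 stroke→Sf1
b4 stroke→J1
b5 stroke→I1
b6 stroke→Sf2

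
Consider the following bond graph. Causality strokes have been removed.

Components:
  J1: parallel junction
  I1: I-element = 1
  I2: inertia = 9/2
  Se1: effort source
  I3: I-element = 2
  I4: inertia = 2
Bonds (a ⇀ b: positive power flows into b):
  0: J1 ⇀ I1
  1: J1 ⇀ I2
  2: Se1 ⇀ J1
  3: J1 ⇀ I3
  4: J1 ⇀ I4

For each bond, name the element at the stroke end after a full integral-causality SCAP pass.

b2 →J1  (source Se1 imposes e)
b0 →I1  (common-e at J1 fixed by 2)
b1 →I2  (common-e at J1 fixed by 2)
b3 →I3  (J1: bond 2 brought effort, rest push out)
b4 →I4  (0-jn J1 has e-setter on 2)

#0 |I1
#1 |I2
#2 |J1
#3 |I3
#4 |I4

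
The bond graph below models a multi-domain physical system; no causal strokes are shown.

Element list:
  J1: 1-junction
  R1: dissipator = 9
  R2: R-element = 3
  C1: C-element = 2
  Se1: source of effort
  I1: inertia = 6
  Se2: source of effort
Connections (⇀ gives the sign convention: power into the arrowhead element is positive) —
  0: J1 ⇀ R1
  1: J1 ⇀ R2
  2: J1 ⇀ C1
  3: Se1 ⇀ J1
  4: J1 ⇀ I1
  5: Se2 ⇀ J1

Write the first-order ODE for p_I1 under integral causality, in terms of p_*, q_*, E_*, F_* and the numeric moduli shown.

dp_I1/dt = E_Se1 + E_Se2 - 2*p_I1 - q_C1/2

bond 3 →J1  (Se1: effort source, stroke at far end)
bond 5 →J1  (Se2: effort source, stroke at far end)
bond 2 →J1  (C1: C, integral causality)
bond 4 →I1  (I1: I, integral causality)
bond 0 →J1  (J1 flow already set via bond 4)
bond 1 →J1  (J1 flow already set via bond 4)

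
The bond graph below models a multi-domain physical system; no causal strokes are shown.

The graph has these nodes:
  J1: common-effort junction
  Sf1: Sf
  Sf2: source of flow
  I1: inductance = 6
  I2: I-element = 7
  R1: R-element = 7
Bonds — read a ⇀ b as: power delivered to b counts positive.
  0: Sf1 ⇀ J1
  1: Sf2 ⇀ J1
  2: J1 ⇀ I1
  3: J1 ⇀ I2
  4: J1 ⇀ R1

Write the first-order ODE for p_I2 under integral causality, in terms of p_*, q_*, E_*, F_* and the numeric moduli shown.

β0 stroke→Sf1  (Sf1 fixes flow; stroke at Sf1)
β1 stroke→Sf2  (Sf2 (Sf) sets flow on bond)
β2 stroke→I1  (I1: I, integral causality)
β3 stroke→I2  (I2 integral (f out))
β4 stroke→J1  (only one effort-in slot at J1)

dp_I2/dt = 7*F_Sf1 + 7*F_Sf2 - 7*p_I1/6 - p_I2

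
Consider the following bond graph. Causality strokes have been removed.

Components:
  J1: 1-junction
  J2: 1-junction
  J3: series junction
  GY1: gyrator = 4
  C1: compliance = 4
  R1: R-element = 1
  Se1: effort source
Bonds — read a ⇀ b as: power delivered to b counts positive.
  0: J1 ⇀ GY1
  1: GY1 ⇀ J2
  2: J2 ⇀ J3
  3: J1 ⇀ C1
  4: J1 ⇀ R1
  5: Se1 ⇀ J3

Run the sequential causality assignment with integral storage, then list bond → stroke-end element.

β5 stroke→J3  (source Se1 imposes e)
β2 stroke→J2  (only one flow-in slot at J3)
β1 stroke→GY1  (J2 needs exactly one f-in)
β0 stroke→GY1  (GY GY1: same side as bond 1)
β3 stroke→J1  (J1 flow already set via bond 0)
β4 stroke→J1  (common-f at J1 fixed by 0)

bond 0 stroke→GY1
bond 1 stroke→GY1
bond 2 stroke→J2
bond 3 stroke→J1
bond 4 stroke→J1
bond 5 stroke→J3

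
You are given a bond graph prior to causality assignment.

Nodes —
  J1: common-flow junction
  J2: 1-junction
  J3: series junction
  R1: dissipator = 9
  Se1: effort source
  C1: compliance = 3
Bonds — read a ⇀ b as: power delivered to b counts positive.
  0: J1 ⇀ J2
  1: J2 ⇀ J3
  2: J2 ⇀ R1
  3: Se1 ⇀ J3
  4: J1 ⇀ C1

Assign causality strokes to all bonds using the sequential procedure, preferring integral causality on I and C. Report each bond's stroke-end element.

#0 →J2
#1 →J2
#2 →R1
#3 →J3
#4 →J1

b3 →J3  (Se1: effort source, stroke at far end)
b1 →J2  (only one flow-in slot at J3)
b4 →J1  (C1 outputs effort q/C1)
b0 →J2  (only one flow-in slot at J1)
b2 →R1  (J2: last free bond brings flow in)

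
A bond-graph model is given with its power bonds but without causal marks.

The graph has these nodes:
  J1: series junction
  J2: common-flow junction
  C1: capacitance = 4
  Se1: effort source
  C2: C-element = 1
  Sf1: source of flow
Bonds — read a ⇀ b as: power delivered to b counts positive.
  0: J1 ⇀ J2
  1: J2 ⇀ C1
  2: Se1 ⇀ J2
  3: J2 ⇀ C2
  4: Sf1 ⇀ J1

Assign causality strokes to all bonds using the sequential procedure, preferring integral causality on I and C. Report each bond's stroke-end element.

bond 2 |J2  (Se1: effort source, stroke at far end)
bond 4 |Sf1  (source Sf1 imposes f)
bond 0 |J1  (J1: bond 4 brought flow, rest push out)
bond 1 |J2  (J2 flow already set via bond 0)
bond 3 |J2  (J2 flow already set via bond 0)

#0 →J1
#1 →J2
#2 →J2
#3 →J2
#4 →Sf1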